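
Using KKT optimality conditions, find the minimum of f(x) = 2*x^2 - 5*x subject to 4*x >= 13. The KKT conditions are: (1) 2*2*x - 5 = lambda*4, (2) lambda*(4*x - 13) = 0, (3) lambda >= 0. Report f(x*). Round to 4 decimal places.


Step 1: Try lambda = 0 (constraint inactive).
x_unc = 5/(2*2) = 1.25
Check: 4*1.25 = 5.0 < 13 -- violated!
Step 2: Constraint must be active: 4*x = 13
x* = 13/4 = 3.25
lambda = (2*2*3.25 - 5)/4 = 2.0
Step 3: Compute optimal value.
f(x*) = 2*3.25^2 - 5*3.25 = 4.875


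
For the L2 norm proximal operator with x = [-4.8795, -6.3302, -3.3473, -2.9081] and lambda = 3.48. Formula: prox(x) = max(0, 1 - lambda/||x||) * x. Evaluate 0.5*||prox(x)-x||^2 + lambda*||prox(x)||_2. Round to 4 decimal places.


Step 1: Compute ||x||.
||x|| = 9.1402
Step 2: Compute scaling factor.
scale = max(0, 1 - 3.48/9.1402) = 0.6193
Step 3: prox(x) = [-3.0217, -3.9201, -2.0729, -1.8009]
||prox(x)|| = 5.6602
Step 4: Proximal objective.
0.5*||prox-x||^2 = 6.0552
lambda*||prox|| = 19.6975
Total = 25.7525


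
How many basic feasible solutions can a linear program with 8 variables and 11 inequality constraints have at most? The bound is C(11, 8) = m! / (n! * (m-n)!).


Each vertex corresponds to some choice of n active constraints out of m, so the number of vertices is at most C(m, n) = m! / (n!(m-n)!).
m = 11, n = 8
Numerator: 11 * 10 * 9 * 8 * 7 * 6 * 5 * 4
Denominator: 8! = 40320
C(11, 8) = 165


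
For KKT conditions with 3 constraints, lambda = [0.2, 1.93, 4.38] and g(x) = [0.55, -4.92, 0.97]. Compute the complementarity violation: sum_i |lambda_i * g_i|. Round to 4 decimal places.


KKT complementary slackness check:
lambda_1 * g_1 = 0.2 * 0.55 = 0.11
lambda_2 * g_2 = 1.93 * -4.92 = -9.4956
lambda_3 * g_3 = 4.38 * 0.97 = 4.2486
Total violation = 0.11 + 9.4956 + 4.2486 = 13.8542


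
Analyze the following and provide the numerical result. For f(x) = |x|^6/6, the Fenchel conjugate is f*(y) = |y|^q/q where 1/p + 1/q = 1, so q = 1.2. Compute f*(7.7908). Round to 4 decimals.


The conjugate exponent q satisfies 1/p + 1/q = 1.
p = 6, so q = 6/(6 - 1) = 1.2
|y|^q = 7.7908^1.2 = 11.7462
f*(7.7908) = 11.7462 / 1.2 = 9.7885


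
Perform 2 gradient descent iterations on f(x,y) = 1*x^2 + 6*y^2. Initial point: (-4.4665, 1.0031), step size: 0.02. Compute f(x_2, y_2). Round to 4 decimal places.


Gradient descent on f(x,y) = 1*x^2 + 6*y^2.
Starting point: (-4.4665, 1.0031), alpha = 0.02
Step 1: grad_x = 2*1*-4.4665 = -8.933, grad_y = 2*6*1.0031 = 12.0372
  x_1 = -4.4665 - 0.02*-8.933 = -4.2878
  y_1 = 1.0031 - 0.02*12.0372 = 0.7624
Step 2: grad_x = 2*1*-4.2878 = -8.5757, grad_y = 2*6*0.7624 = 9.1483
  x_2 = -4.2878 - 0.02*-8.5757 = -4.1163
  y_2 = 0.7624 - 0.02*9.1483 = 0.5794
f(-4.1163, 0.5794) = 1*(-4.1163)^2 + 6*0.5794^2 = 18.9583


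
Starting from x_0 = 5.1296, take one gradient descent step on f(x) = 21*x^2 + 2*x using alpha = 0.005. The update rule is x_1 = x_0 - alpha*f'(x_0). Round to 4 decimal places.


We compute the gradient at x_0 and apply the update.
f'(x) = 42*x + 2
f'(5.1296) = 42*5.1296 + 2 = 217.4432
x_1 = 5.1296 - 0.005*217.4432 = 4.0424


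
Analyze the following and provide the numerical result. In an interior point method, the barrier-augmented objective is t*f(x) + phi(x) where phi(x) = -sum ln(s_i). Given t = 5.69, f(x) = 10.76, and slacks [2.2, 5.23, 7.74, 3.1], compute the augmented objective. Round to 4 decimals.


Step 1: Compute log-barrier.
ln values: [0.7885, 1.6544, 2.0464, 1.1314]
phi = -(0.7885 + 1.6544 + 2.0464 + 1.1314) = -5.6207
Step 2: Compute augmented objective.
t*f(x) = 5.69*10.76 = 61.2244
Total = 61.2244 - 5.6207 = 55.6037


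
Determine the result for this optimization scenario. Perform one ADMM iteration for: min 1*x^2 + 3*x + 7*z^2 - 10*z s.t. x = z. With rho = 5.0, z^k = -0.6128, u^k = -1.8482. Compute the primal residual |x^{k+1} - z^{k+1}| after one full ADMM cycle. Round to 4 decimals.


ADMM iteration with rho = 5.0, z^k = -0.6128, u^k = -1.8482
Step 1: x-update.
Minimize 1*x^2 + 3*x + (5.0/2)*(x + 0.6128 - 1.8482)^2
FOC: (2*1 + 5.0)*x = -3 + 5.0*(-0.6128 + 1.8482)
x^{k+1} = 0.4539
Step 2: z-update.
Minimize 7*z^2 - 10*z + (5.0/2)*(0.4539 - z - 1.8482)^2
FOC: (2*7 + 5.0)*z = 10 + 5.0*(0.4539 - 1.8482)
z^{k+1} = 0.1594
Step 3: u-update.
u^{k+1} = -1.8482 + 0.4539 - 0.1594 = -1.5537
Step 4: Primal residual = |0.4539 - 0.1594| = 0.2945


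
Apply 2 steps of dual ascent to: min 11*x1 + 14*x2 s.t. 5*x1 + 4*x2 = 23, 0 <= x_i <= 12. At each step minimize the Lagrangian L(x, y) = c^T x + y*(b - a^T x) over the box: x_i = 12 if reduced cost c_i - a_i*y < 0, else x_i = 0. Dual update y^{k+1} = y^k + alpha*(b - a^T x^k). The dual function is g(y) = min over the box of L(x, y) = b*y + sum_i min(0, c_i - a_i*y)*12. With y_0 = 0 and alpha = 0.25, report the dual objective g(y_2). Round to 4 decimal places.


Dual ascent for LP: min 11*x1 + 14*x2, 5*x1 + 4*x2 = 23, 0 <= x_i <= 12
Step 1: y^k = 0.0, reduced costs: (11.0, 14.0)
  x^k = (0.0, 0.0), subgradient = b - a^T x = 23.0
  y^{k+1} = 0.0 + 0.25*23.0 = 5.75
Step 2: y^k = 5.75, reduced costs: (-17.75, -9.0)
  x^k = (12.0, 12.0), subgradient = b - a^T x = -85.0
  y^{k+1} = 5.75 + 0.25*-85.0 = -15.5
Dual objective at y_2 = -15.5: reduced costs (88.5, 76.0), box minimizer x = (0.0, 0.0)
g(y_2) = b*y + (c1 - a1*y)*x1 + (c2 - a2*y)*x2 = 23*(-15.5) + 88.5*0.0 + 76.0*0.0 = -356.5 + 0.0 + 0.0 = -356.5


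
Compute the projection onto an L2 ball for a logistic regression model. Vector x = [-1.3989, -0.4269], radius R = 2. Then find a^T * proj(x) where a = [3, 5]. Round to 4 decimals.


Step 1: Compute ||x|| (intermediates to 6 decimals).
||x|| = sqrt((-1.3989)^2 + (-0.4269)^2) = 1.462588
Step 2: Project.
Since ||x|| <= R, proj = x (no scaling needed).
proj(x) = [-1.3989, -0.4269]
Step 3: Dot product.
a^T * proj(x) = 3*(-1.3989) + 5*(-0.4269) = -6.3312


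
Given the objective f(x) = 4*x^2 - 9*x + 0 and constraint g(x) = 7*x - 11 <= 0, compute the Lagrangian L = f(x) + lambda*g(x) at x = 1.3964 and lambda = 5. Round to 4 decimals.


Step 1: Evaluate f(x).
f(1.3964) = 4*1.3964^2 - 9*1.3964 + 0 = -4.7679
Step 2: Evaluate g(x).
g(1.3964) = 7*1.3964 - 11 = -1.2252
Step 3: Compute Lagrangian.
L = -4.7679 + 5*-1.2252 = -10.8939


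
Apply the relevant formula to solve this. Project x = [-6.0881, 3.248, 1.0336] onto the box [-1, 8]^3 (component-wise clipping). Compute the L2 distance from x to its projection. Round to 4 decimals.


Project each component onto [-1, 8].
clip(-6.0881) = -1.0, clip(3.248) = 3.248, clip(1.0336) = 1.0336
Projection = [-1.0, 3.248, 1.0336]
Squared diffs: [25.8888, 0.0, 0.0]
Distance = sqrt(25.8888) = 5.0881


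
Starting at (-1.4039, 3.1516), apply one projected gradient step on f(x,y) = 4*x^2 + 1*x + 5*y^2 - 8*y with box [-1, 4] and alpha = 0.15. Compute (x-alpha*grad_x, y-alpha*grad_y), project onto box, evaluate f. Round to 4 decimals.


Step 1: Compute gradient at (-1.4039, 3.1516).
grad_x = 2*4*-1.4039 + 1 = -10.2312
grad_y = 2*5*3.1516 - 8 = 23.516
Step 2: Gradient step.
x_raw = -1.4039 - 0.15*-10.2312 = 0.1308
y_raw = 3.1516 - 0.15*23.516 = -0.3758
Step 3: Project onto [-1, 4].
x_proj = clip(0.1308) = 0.1308
y_proj = clip(-0.3758) = -0.3758
Step 4: Evaluate f.
f(0.1308, -0.3758) = 3.9117


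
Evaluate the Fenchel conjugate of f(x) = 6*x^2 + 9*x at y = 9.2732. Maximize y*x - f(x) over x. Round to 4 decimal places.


f*(y) = sup_x {y*x - a*x^2 - b*x} = sup_x {(y-b)*x - a*x^2}
FOC: (y - b) - 2a*x = 0 => x* = (y - b)/(2a)
x* = (9.2732 - 9)/(2*6) = 0.0228
f*(9.2732) = (y-b)^2/(4a) = (9.2732 - 9)^2/(4*6)
= 0.0746/24 = 0.0031


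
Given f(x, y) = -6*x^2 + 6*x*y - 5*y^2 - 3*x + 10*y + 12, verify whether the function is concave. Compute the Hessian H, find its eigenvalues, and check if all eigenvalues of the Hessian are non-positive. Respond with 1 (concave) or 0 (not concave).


The Hessian of f(x,y) = -6*x^2 + 6*x*y - 5*y^2 - 3*x + 10*y + 12 is:
H = [[-12, 6], [6, -10]]
Trace = -12 - 10 = -22
Determinant = -12*-10 - (6)^2 = 84
Discriminant = (-22)^2 - 4*84 = 148.0
Eigenvalues: lambda_1 = -17.0828, lambda_2 = -4.9172
The function is concave.

1


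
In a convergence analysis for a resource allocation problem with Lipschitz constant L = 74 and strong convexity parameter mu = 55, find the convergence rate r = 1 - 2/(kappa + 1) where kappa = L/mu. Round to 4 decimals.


Step 1: Compute the condition number.
kappa = L/mu = 74/55 = 1.3455
Step 2: Compute the convergence rate.
r = 1 - 2/(kappa + 1) = 1 - 2*mu/(L + mu) = (L - mu)/(L + mu) = 19/129 = 0.1473


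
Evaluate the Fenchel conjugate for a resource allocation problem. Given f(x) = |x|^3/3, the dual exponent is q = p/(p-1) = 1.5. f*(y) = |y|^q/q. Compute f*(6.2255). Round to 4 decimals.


The conjugate exponent q satisfies 1/p + 1/q = 1.
p = 3, so q = 3/(3 - 1) = 1.5
|y|^q = 6.2255^1.5 = 15.5332
f*(6.2255) = 15.5332 / 1.5 = 10.3555


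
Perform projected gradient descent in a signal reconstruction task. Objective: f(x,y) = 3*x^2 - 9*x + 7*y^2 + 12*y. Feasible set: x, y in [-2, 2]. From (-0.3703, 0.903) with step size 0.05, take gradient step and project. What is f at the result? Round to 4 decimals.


Step 1: Compute gradient at (-0.3703, 0.903).
grad_x = 2*3*-0.3703 - 9 = -11.2218
grad_y = 2*7*0.903 + 12 = 24.642
Step 2: Gradient step.
x_raw = -0.3703 - 0.05*-11.2218 = 0.1908
y_raw = 0.903 - 0.05*24.642 = -0.3291
Step 3: Project onto [-2, 2].
x_proj = clip(0.1908) = 0.1908
y_proj = clip(-0.3291) = -0.3291
Step 4: Evaluate f.
f(0.1908, -0.3291) = -4.799


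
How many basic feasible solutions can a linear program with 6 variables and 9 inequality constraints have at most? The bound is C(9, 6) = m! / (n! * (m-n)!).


Each vertex corresponds to some choice of n active constraints out of m, so the number of vertices is at most C(m, n) = m! / (n!(m-n)!).
m = 9, n = 6
Numerator: 9 * 8 * 7 * 6 * 5 * 4
Denominator: 6! = 720
C(9, 6) = 84


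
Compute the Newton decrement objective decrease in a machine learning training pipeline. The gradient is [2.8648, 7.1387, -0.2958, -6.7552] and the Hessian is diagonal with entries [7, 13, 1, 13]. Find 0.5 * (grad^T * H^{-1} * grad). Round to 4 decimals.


Step 1: H is diagonal, so H^(-1) * g = [0.4093, 0.5491, -0.2958, -0.5196].
Step 2: g^T H^(-1) g = sum_i g_i^2 / H_ii
  = (2.8648)^2/7 + (7.1387)^2/13 + (-0.2958)^2/1 + (-6.7552)^2/13
  = 1.1724 + 3.9201 + 0.0875 + 3.5102 = 8.6902
Step 3: Objective decrease = 0.5 * g^T H^(-1) g = 4.3451


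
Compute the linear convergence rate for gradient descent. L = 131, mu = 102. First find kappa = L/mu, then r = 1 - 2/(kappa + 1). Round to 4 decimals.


Step 1: Compute the condition number.
kappa = L/mu = 131/102 = 1.2843
Step 2: Compute the convergence rate.
r = 1 - 2/(kappa + 1) = 1 - 2*mu/(L + mu) = (L - mu)/(L + mu) = 29/233 = 0.1245


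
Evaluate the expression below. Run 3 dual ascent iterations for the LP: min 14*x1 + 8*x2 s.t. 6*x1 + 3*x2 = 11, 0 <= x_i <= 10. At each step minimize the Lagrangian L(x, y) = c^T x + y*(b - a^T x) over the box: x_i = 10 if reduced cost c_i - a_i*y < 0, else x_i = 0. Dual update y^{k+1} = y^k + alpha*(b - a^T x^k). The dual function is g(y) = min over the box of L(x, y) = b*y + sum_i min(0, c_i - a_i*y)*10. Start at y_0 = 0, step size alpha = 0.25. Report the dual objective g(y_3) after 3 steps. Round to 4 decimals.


Dual ascent for LP: min 14*x1 + 8*x2, 6*x1 + 3*x2 = 11, 0 <= x_i <= 10
Step 1: y^k = 0.0, reduced costs: (14.0, 8.0)
  x^k = (0.0, 0.0), subgradient = b - a^T x = 11.0
  y^{k+1} = 0.0 + 0.25*11.0 = 2.75
Step 2: y^k = 2.75, reduced costs: (-2.5, -0.25)
  x^k = (10.0, 10.0), subgradient = b - a^T x = -79.0
  y^{k+1} = 2.75 + 0.25*-79.0 = -17.0
Step 3: y^k = -17.0, reduced costs: (116.0, 59.0)
  x^k = (0.0, 0.0), subgradient = b - a^T x = 11.0
  y^{k+1} = -17.0 + 0.25*11.0 = -14.25
Dual objective at y_3 = -14.25: reduced costs (99.5, 50.75), box minimizer x = (0.0, 0.0)
g(y_3) = b*y + (c1 - a1*y)*x1 + (c2 - a2*y)*x2 = 11*(-14.25) + 99.5*0.0 + 50.75*0.0 = -156.75 + 0.0 + 0.0 = -156.75


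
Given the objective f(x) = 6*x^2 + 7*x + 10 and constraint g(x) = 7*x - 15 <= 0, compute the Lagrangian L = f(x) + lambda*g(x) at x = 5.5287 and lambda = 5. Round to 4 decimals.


Step 1: Evaluate f(x).
f(5.5287) = 6*5.5287^2 + 7*5.5287 + 10 = 232.1
Step 2: Evaluate g(x).
g(5.5287) = 7*5.5287 - 15 = 23.7009
Step 3: Compute Lagrangian.
L = 232.1 + 5*23.7009 = 350.6045


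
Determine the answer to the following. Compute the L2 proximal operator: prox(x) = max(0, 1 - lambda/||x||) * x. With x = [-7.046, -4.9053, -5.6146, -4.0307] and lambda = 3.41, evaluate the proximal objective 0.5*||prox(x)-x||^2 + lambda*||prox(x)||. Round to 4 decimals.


Step 1: Compute ||x||.
||x|| = 11.0217
Step 2: Compute scaling factor.
scale = max(0, 1 - 3.41/11.0217) = 0.6906
Step 3: prox(x) = [-4.866, -3.3877, -3.8775, -2.7836]
||prox(x)|| = 7.6117
Step 4: Proximal objective.
0.5*||prox-x||^2 = 5.8141
lambda*||prox|| = 25.9559
Total = 31.77


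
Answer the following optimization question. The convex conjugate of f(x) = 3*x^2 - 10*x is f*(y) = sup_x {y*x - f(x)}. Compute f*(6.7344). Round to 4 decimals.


f*(y) = sup_x {y*x - a*x^2 - b*x} = sup_x {(y-b)*x - a*x^2}
FOC: (y - b) - 2a*x = 0 => x* = (y - b)/(2a)
x* = (6.7344 + 10)/(2*3) = 2.7891
f*(6.7344) = (y-b)^2/(4a) = (6.7344 + 10)^2/(4*3)
= 280.0401/12 = 23.3367


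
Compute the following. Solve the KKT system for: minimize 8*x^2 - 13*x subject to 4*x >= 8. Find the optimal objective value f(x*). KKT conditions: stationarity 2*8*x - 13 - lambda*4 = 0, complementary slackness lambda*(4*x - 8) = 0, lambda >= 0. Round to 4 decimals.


Step 1: Try lambda = 0 (constraint inactive).
x_unc = 13/(2*8) = 0.8125
Check: 4*0.8125 = 3.25 < 8 -- violated!
Step 2: Constraint must be active: 4*x = 8
x* = 8/4 = 2.0
lambda = (2*8*2.0 - 13)/4 = 4.75
Step 3: Compute optimal value.
f(x*) = 8*2.0^2 - 13*2.0 = 6.0


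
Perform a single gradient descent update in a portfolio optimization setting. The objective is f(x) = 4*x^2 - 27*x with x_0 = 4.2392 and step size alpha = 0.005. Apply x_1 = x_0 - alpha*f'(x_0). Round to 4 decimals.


We compute the gradient at x_0 and apply the update.
f'(x) = 8*x - 27
f'(4.2392) = 8*4.2392 - 27 = 6.9136
x_1 = 4.2392 - 0.005*6.9136 = 4.2046


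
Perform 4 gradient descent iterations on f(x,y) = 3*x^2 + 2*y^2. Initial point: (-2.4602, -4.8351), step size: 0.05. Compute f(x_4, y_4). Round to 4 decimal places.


Gradient descent on f(x,y) = 3*x^2 + 2*y^2.
Starting point: (-2.4602, -4.8351), alpha = 0.05
Step 1: grad_x = 2*3*-2.4602 = -14.7612, grad_y = 2*2*-4.8351 = -19.3404
  x_1 = -2.4602 - 0.05*-14.7612 = -1.7221
  y_1 = -4.8351 - 0.05*-19.3404 = -3.8681
Step 2: grad_x = 2*3*-1.7221 = -10.3328, grad_y = 2*2*-3.8681 = -15.4723
  x_2 = -1.7221 - 0.05*-10.3328 = -1.2055
  y_2 = -3.8681 - 0.05*-15.4723 = -3.0945
Step 3: grad_x = 2*3*-1.2055 = -7.233, grad_y = 2*2*-3.0945 = -12.3779
  x_3 = -1.2055 - 0.05*-7.233 = -0.8438
  y_3 = -3.0945 - 0.05*-12.3779 = -2.4756
Step 4: grad_x = 2*3*-0.8438 = -5.0631, grad_y = 2*2*-2.4756 = -9.9023
  x_4 = -0.8438 - 0.05*-5.0631 = -0.5907
  y_4 = -2.4756 - 0.05*-9.9023 = -1.9805
f(-0.5907, -1.9805) = 3*(-0.5907)^2 + 2*(-1.9805)^2 = 8.8912


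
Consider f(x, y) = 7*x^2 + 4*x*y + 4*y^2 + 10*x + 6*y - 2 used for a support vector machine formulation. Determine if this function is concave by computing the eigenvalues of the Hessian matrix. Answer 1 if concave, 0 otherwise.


The Hessian of f(x,y) = 7*x^2 + 4*x*y + 4*y^2 + 10*x + 6*y - 2 is:
H = [[14, 4], [4, 8]]
Trace = 14 + 8 = 22
Determinant = 14*8 - (4)^2 = 96
Discriminant = (22)^2 - 4*96 = 100.0
Eigenvalues: lambda_1 = 6.0, lambda_2 = 16.0
The function is not concave.

0


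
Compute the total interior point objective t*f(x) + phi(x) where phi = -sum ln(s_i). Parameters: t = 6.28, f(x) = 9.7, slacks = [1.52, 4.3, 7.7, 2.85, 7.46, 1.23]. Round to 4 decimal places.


Step 1: Compute log-barrier.
ln values: [0.4187, 1.4586, 2.0412, 1.0473, 2.0096, 0.207]
phi = -(0.4187 + 1.4586 + 2.0412 + 1.0473 + 2.0096 + 0.207) = -7.1824
Step 2: Compute augmented objective.
t*f(x) = 6.28*9.7 = 60.916
Total = 60.916 - 7.1824 = 53.7336


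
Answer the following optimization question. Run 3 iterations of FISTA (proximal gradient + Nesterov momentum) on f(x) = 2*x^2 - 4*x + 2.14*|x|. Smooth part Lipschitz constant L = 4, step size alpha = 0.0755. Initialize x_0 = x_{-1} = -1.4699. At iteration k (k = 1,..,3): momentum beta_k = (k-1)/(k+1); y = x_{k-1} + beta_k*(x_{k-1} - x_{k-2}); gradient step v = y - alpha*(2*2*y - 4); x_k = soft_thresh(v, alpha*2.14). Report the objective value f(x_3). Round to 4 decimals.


FISTA on f(x) = 2*x^2 - 4*x + 2.14*|x|
L = 4, alpha = 0.0755
Iteration 1: beta = 0.0, y = -1.4699 + 0.0*(-1.4699 + 1.4699) = -1.4699
  grad(y) = -9.8796, v = y - alpha*grad = -0.724
  prox(v) = soft_thresh(-0.724, 0.1616) = -0.5624
Iteration 2: beta = 0.3333, y = -0.5624 + 0.3333*(-0.5624 + 1.4699) = -0.2599
  grad(y) = -5.0397, v = y - alpha*grad = 0.1206
  prox(v) = soft_thresh(0.1206, 0.1616) = 0.0
Iteration 3: beta = 0.5, y = 0.0 + 0.5*(0.0 + 0.5624) = 0.2812
  grad(y) = -2.8752, v = y - alpha*grad = 0.4983
  prox(v) = soft_thresh(0.4983, 0.1616) = 0.3367
f(x_3) = 2*0.3367^2 - 4*0.3367 + 2.14*|0.3367| = -0.3995


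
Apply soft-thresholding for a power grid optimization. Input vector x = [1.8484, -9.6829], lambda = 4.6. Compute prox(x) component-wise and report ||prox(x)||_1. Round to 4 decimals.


Soft-thresholding with lambda = 4.6:
prox(1.8484) = sign(1.8484)*max(|1.8484| - 4.6, 0) = 0.0
prox(-9.6829) = sign(-9.6829)*max(|-9.6829| - 4.6, 0) = -5.0829
prox(x) = [0.0, -5.0829]
||prox(x)||_1 = 0.0 + 5.0829 = 5.0829


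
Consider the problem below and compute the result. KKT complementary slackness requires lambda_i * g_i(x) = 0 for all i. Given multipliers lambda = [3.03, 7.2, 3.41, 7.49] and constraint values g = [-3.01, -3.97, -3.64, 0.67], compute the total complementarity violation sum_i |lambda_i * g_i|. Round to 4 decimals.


KKT complementary slackness check:
lambda_1 * g_1 = 3.03 * -3.01 = -9.1203
lambda_2 * g_2 = 7.2 * -3.97 = -28.584
lambda_3 * g_3 = 3.41 * -3.64 = -12.4124
lambda_4 * g_4 = 7.49 * 0.67 = 5.0183
Total violation = 9.1203 + 28.584 + 12.4124 + 5.0183 = 55.135


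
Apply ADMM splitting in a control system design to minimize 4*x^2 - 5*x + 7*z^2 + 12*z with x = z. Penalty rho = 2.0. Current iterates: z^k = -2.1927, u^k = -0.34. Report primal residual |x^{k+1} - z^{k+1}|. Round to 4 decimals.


ADMM iteration with rho = 2.0, z^k = -2.1927, u^k = -0.34
Step 1: x-update.
Minimize 4*x^2 - 5*x + (2.0/2)*(x + 2.1927 - 0.34)^2
FOC: (2*4 + 2.0)*x = 5 + 2.0*(-2.1927 + 0.34)
x^{k+1} = 0.1295
Step 2: z-update.
Minimize 7*z^2 + 12*z + (2.0/2)*(0.1295 - z - 0.34)^2
FOC: (2*7 + 2.0)*z = -12 + 2.0*(0.1295 - 0.34)
z^{k+1} = -0.7763
Step 3: u-update.
u^{k+1} = -0.34 + 0.1295 + 0.7763 = 0.5658
Step 4: Primal residual = |0.1295 + 0.7763| = 0.9058


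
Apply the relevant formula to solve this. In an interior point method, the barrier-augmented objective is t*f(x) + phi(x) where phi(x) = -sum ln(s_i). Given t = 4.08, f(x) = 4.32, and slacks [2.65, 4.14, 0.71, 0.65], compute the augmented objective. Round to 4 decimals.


Step 1: Compute log-barrier.
ln values: [0.9746, 1.4207, -0.3425, -0.4308]
phi = -(0.9746 + 1.4207 - 0.3425 - 0.4308) = -1.622
Step 2: Compute augmented objective.
t*f(x) = 4.08*4.32 = 17.6256
Total = 17.6256 - 1.622 = 16.0036


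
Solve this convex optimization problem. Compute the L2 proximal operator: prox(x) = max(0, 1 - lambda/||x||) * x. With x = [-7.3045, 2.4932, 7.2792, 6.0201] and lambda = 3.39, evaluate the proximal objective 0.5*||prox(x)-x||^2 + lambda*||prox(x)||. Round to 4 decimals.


Step 1: Compute ||x||.
||x|| = 12.1984
Step 2: Compute scaling factor.
scale = max(0, 1 - 3.39/12.1984) = 0.7221
Step 3: prox(x) = [-5.2745, 1.8003, 5.2563, 4.3471]
||prox(x)|| = 8.8084
Step 4: Proximal objective.
0.5*||prox-x||^2 = 5.7461
lambda*||prox|| = 29.8605
Total = 35.6064


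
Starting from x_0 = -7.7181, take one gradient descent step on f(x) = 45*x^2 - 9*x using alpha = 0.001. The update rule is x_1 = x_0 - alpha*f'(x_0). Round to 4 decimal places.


We compute the gradient at x_0 and apply the update.
f'(x) = 90*x - 9
f'(-7.7181) = 90*-7.7181 - 9 = -703.629
x_1 = -7.7181 - 0.001*-703.629 = -7.0145


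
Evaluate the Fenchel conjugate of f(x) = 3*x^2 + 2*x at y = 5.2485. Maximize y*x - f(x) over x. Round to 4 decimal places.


f*(y) = sup_x {y*x - a*x^2 - b*x} = sup_x {(y-b)*x - a*x^2}
FOC: (y - b) - 2a*x = 0 => x* = (y - b)/(2a)
x* = (5.2485 - 2)/(2*3) = 0.5414
f*(5.2485) = (y-b)^2/(4a) = (5.2485 - 2)^2/(4*3)
= 10.5528/12 = 0.8794


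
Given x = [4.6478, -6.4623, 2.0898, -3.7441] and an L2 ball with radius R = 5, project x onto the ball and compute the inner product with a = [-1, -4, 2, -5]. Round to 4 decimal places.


Step 1: Compute ||x|| (intermediates to 6 decimals).
||x|| = sqrt(4.6478^2 + (-6.4623)^2 + 2.0898^2 + (-3.7441)^2) = 9.041511
Step 2: Project.
Since ||x|| > R, scale = R/||x|| = 5/9.041511 = 0.553005, proj(x) = scale * x
proj(x) = [2.570257, -3.573684, 1.15567, -2.070506]
Step 3: Dot product.
a^T * proj(x) = -1*2.570257 - 4*(-3.573684) + 2*1.15567 - 5*(-2.070506) = 24.3883


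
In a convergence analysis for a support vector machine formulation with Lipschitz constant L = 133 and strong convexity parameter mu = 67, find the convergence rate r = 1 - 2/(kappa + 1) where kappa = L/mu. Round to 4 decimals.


Step 1: Compute the condition number.
kappa = L/mu = 133/67 = 1.9851
Step 2: Compute the convergence rate.
r = 1 - 2/(kappa + 1) = 1 - 2*mu/(L + mu) = (L - mu)/(L + mu) = 66/200 = 0.33


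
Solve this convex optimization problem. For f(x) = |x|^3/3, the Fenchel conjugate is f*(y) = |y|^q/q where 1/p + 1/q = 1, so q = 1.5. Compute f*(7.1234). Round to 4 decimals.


The conjugate exponent q satisfies 1/p + 1/q = 1.
p = 3, so q = 3/(3 - 1) = 1.5
|y|^q = 7.1234^1.5 = 19.0121
f*(7.1234) = 19.0121 / 1.5 = 12.6748


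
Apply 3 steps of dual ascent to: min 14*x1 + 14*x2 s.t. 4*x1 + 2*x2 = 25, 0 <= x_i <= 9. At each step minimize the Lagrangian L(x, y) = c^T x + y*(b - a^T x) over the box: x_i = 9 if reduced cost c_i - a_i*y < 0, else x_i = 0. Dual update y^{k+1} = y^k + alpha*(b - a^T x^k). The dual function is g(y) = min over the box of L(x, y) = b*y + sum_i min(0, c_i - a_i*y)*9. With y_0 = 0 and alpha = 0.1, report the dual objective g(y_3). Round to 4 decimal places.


Dual ascent for LP: min 14*x1 + 14*x2, 4*x1 + 2*x2 = 25, 0 <= x_i <= 9
Step 1: y^k = 0.0, reduced costs: (14.0, 14.0)
  x^k = (0.0, 0.0), subgradient = b - a^T x = 25.0
  y^{k+1} = 0.0 + 0.1*25.0 = 2.5
Step 2: y^k = 2.5, reduced costs: (4.0, 9.0)
  x^k = (0.0, 0.0), subgradient = b - a^T x = 25.0
  y^{k+1} = 2.5 + 0.1*25.0 = 5.0
Step 3: y^k = 5.0, reduced costs: (-6.0, 4.0)
  x^k = (9.0, 0.0), subgradient = b - a^T x = -11.0
  y^{k+1} = 5.0 + 0.1*-11.0 = 3.9
Dual objective at y_3 = 3.9: reduced costs (-1.6, 6.2), box minimizer x = (9.0, 0.0)
g(y_3) = b*y + (c1 - a1*y)*x1 + (c2 - a2*y)*x2 = 25*3.9 + (-1.6)*9.0 + 6.2*0.0 = 97.5 - 14.4 + 0.0 = 83.1


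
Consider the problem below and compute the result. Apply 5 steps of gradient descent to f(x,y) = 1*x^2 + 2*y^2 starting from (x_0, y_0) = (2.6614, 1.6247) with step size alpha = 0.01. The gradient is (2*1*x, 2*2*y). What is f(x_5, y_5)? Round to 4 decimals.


Gradient descent on f(x,y) = 1*x^2 + 2*y^2.
Starting point: (2.6614, 1.6247), alpha = 0.01
Step 1: grad_x = 2*1*2.6614 = 5.3228, grad_y = 2*2*1.6247 = 6.4988
  x_1 = 2.6614 - 0.01*5.3228 = 2.6082
  y_1 = 1.6247 - 0.01*6.4988 = 1.5597
Step 2: grad_x = 2*1*2.6082 = 5.2163, grad_y = 2*2*1.5597 = 6.2388
  x_2 = 2.6082 - 0.01*5.2163 = 2.556
  y_2 = 1.5597 - 0.01*6.2388 = 1.4973
Step 3: grad_x = 2*1*2.556 = 5.112, grad_y = 2*2*1.4973 = 5.9893
  x_3 = 2.556 - 0.01*5.112 = 2.5049
  y_3 = 1.4973 - 0.01*5.9893 = 1.4374
Step 4: grad_x = 2*1*2.5049 = 5.0098, grad_y = 2*2*1.4374 = 5.7497
  x_4 = 2.5049 - 0.01*5.0098 = 2.4548
  y_4 = 1.4374 - 0.01*5.7497 = 1.3799
Step 5: grad_x = 2*1*2.4548 = 4.9096, grad_y = 2*2*1.3799 = 5.5197
  x_5 = 2.4548 - 0.01*4.9096 = 2.4057
  y_5 = 1.3799 - 0.01*5.5197 = 1.3247
f(2.4057, 1.3247) = 1*2.4057^2 + 2*1.3247^2 = 9.2972


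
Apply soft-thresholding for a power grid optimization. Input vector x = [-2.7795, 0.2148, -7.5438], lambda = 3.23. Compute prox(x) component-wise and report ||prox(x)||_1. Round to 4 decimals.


Soft-thresholding with lambda = 3.23:
prox(-2.7795) = sign(-2.7795)*max(|-2.7795| - 3.23, 0) = 0.0
prox(0.2148) = sign(0.2148)*max(|0.2148| - 3.23, 0) = 0.0
prox(-7.5438) = sign(-7.5438)*max(|-7.5438| - 3.23, 0) = -4.3138
prox(x) = [0.0, 0.0, -4.3138]
||prox(x)||_1 = 0.0 + 0.0 + 4.3138 = 4.3138


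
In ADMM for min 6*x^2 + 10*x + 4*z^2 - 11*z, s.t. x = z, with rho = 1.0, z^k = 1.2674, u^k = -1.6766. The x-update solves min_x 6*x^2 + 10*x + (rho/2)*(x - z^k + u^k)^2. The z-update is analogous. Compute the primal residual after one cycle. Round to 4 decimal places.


ADMM iteration with rho = 1.0, z^k = 1.2674, u^k = -1.6766
Step 1: x-update.
Minimize 6*x^2 + 10*x + (1.0/2)*(x - 1.2674 - 1.6766)^2
FOC: (2*6 + 1.0)*x = -10 + 1.0*(1.2674 + 1.6766)
x^{k+1} = -0.5428
Step 2: z-update.
Minimize 4*z^2 - 11*z + (1.0/2)*(-0.5428 - z - 1.6766)^2
FOC: (2*4 + 1.0)*z = 11 + 1.0*(-0.5428 - 1.6766)
z^{k+1} = 0.9756
Step 3: u-update.
u^{k+1} = -1.6766 - 0.5428 - 0.9756 = -3.195
Step 4: Primal residual = |-0.5428 - 0.9756| = 1.5184


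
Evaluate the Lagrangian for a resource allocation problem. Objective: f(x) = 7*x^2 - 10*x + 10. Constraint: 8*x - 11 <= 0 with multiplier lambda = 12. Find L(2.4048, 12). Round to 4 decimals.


Step 1: Evaluate f(x).
f(2.4048) = 7*2.4048^2 - 10*2.4048 + 10 = 26.4334
Step 2: Evaluate g(x).
g(2.4048) = 8*2.4048 - 11 = 8.2384
Step 3: Compute Lagrangian.
L = 26.4334 + 12*8.2384 = 125.2942


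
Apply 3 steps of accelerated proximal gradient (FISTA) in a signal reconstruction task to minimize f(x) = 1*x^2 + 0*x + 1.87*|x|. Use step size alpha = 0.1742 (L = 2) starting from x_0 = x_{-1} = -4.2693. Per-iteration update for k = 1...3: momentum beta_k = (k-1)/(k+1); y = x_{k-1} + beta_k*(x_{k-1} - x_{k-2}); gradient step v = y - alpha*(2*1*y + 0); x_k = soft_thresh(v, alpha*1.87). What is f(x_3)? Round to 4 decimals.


FISTA on f(x) = 1*x^2 + 0*x + 1.87*|x|
L = 2, alpha = 0.1742
Iteration 1: beta = 0.0, y = -4.2693 + 0.0*(-4.2693 + 4.2693) = -4.2693
  grad(y) = -8.5386, v = y - alpha*grad = -2.7819
  prox(v) = soft_thresh(-2.7819, 0.3258) = -2.4561
Iteration 2: beta = 0.3333, y = -2.4561 + 0.3333*(-2.4561 + 4.2693) = -1.8517
  grad(y) = -3.7035, v = y - alpha*grad = -1.2066
  prox(v) = soft_thresh(-1.2066, 0.3258) = -0.8808
Iteration 3: beta = 0.5, y = -0.8808 + 0.5*(-0.8808 + 2.4561) = -0.0932
  grad(y) = -0.1864, v = y - alpha*grad = -0.0607
  prox(v) = soft_thresh(-0.0607, 0.3258) = 0.0
f(x_3) = 1*0.0^2 + 0*0.0 + 1.87*|0.0| = 0.0


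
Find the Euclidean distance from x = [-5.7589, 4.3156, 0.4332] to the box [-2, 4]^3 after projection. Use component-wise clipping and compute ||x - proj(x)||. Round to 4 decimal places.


Project each component onto [-2, 4].
clip(-5.7589) = -2.0, clip(4.3156) = 4.0, clip(0.4332) = 0.4332
Projection = [-2.0, 4.0, 0.4332]
Squared diffs: [14.1293, 0.0996, 0.0]
Distance = sqrt(14.2289) = 3.7721


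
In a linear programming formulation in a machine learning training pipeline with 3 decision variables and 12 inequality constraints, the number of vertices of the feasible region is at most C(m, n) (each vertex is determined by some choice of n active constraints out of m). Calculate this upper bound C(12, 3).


Each vertex corresponds to some choice of n active constraints out of m, so the number of vertices is at most C(m, n) = m! / (n!(m-n)!).
m = 12, n = 3
Numerator: 12 * 11 * 10
Denominator: 3! = 6
C(12, 3) = 220


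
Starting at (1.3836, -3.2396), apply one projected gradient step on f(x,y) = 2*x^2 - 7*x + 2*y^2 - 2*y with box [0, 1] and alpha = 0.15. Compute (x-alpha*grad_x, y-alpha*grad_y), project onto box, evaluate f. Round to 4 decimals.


Step 1: Compute gradient at (1.3836, -3.2396).
grad_x = 2*2*1.3836 - 7 = -1.4656
grad_y = 2*2*-3.2396 - 2 = -14.9584
Step 2: Gradient step.
x_raw = 1.3836 - 0.15*-1.4656 = 1.6034
y_raw = -3.2396 - 0.15*-14.9584 = -0.9958
Step 3: Project onto [0, 1].
x_proj = clip(1.6034) = 1.0
y_proj = clip(-0.9958) = 0.0
Step 4: Evaluate f.
f(1.0, 0.0) = -5.0


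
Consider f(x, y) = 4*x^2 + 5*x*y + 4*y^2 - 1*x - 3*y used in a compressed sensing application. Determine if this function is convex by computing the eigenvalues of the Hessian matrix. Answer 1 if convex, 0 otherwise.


The Hessian of f(x,y) = 4*x^2 + 5*x*y + 4*y^2 - 1*x - 3*y is:
H = [[8, 5], [5, 8]]
Trace = 8 + 8 = 16
Determinant = 8*8 - (5)^2 = 39
Discriminant = (16)^2 - 4*39 = 100.0
Eigenvalues: lambda_1 = 3.0, lambda_2 = 13.0
The function is convex.

1


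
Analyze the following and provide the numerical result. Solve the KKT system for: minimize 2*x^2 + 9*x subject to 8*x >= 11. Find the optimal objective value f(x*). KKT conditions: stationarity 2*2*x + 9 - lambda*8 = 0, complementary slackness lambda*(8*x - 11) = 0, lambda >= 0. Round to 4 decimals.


Step 1: Try lambda = 0 (constraint inactive).
x_unc = -9/(2*2) = -2.25
Check: 8*-2.25 = -18.0 < 11 -- violated!
Step 2: Constraint must be active: 8*x = 11
x* = 11/8 = 1.375
lambda = (2*2*1.375 + 9)/8 = 1.8125
Step 3: Compute optimal value.
f(x*) = 2*1.375^2 + 9*1.375 = 16.1563


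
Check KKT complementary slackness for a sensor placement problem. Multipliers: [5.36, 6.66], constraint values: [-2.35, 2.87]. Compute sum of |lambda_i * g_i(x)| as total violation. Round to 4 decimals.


KKT complementary slackness check:
lambda_1 * g_1 = 5.36 * -2.35 = -12.596
lambda_2 * g_2 = 6.66 * 2.87 = 19.1142
Total violation = 12.596 + 19.1142 = 31.7102


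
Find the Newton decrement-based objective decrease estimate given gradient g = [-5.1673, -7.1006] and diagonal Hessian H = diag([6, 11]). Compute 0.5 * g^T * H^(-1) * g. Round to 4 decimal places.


Step 1: H is diagonal, so H^(-1) * g = [-0.8612, -0.6455].
Step 2: g^T H^(-1) g = sum_i g_i^2 / H_ii
  = (-5.1673)^2/6 + (-7.1006)^2/11
  = 4.4502 + 4.5835 = 9.0337
Step 3: Objective decrease = 0.5 * g^T H^(-1) g = 4.5168


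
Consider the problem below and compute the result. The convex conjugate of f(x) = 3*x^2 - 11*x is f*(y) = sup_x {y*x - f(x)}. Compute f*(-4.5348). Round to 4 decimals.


f*(y) = sup_x {y*x - a*x^2 - b*x} = sup_x {(y-b)*x - a*x^2}
FOC: (y - b) - 2a*x = 0 => x* = (y - b)/(2a)
x* = (-4.5348 + 11)/(2*3) = 1.0775
f*(-4.5348) = (y-b)^2/(4a) = (-4.5348 + 11)^2/(4*3)
= 41.7988/12 = 3.4832


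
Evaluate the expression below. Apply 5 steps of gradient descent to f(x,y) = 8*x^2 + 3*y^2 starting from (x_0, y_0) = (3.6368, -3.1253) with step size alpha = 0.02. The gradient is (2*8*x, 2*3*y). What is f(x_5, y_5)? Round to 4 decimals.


Gradient descent on f(x,y) = 8*x^2 + 3*y^2.
Starting point: (3.6368, -3.1253), alpha = 0.02
Step 1: grad_x = 2*8*3.6368 = 58.1888, grad_y = 2*3*-3.1253 = -18.7518
  x_1 = 3.6368 - 0.02*58.1888 = 2.473
  y_1 = -3.1253 - 0.02*-18.7518 = -2.7503
Step 2: grad_x = 2*8*2.473 = 39.5684, grad_y = 2*3*-2.7503 = -16.5016
  x_2 = 2.473 - 0.02*39.5684 = 1.6817
  y_2 = -2.7503 - 0.02*-16.5016 = -2.4202
Step 3: grad_x = 2*8*1.6817 = 26.9065, grad_y = 2*3*-2.4202 = -14.5214
  x_3 = 1.6817 - 0.02*26.9065 = 1.1435
  y_3 = -2.4202 - 0.02*-14.5214 = -2.1298
Step 4: grad_x = 2*8*1.1435 = 18.2964, grad_y = 2*3*-2.1298 = -12.7788
  x_4 = 1.1435 - 0.02*18.2964 = 0.7776
  y_4 = -2.1298 - 0.02*-12.7788 = -1.8742
Step 5: grad_x = 2*8*0.7776 = 12.4416, grad_y = 2*3*-1.8742 = -11.2454
  x_5 = 0.7776 - 0.02*12.4416 = 0.5288
  y_5 = -1.8742 - 0.02*-11.2454 = -1.6493
f(0.5288, -1.6493) = 8*0.5288^2 + 3*(-1.6493)^2 = 10.3975


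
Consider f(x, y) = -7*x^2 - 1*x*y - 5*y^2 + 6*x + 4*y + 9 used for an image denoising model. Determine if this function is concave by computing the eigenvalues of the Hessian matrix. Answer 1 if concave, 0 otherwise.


The Hessian of f(x,y) = -7*x^2 - 1*x*y - 5*y^2 + 6*x + 4*y + 9 is:
H = [[-14, -1], [-1, -10]]
Trace = -14 - 10 = -24
Determinant = -14*-10 - (-1)^2 = 139
Discriminant = (-24)^2 - 4*139 = 20.0
Eigenvalues: lambda_1 = -14.2361, lambda_2 = -9.7639
The function is concave.

1


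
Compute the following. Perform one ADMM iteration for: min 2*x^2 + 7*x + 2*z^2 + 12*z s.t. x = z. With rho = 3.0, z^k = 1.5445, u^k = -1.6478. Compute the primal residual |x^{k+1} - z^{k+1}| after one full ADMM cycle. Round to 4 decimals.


ADMM iteration with rho = 3.0, z^k = 1.5445, u^k = -1.6478
Step 1: x-update.
Minimize 2*x^2 + 7*x + (3.0/2)*(x - 1.5445 - 1.6478)^2
FOC: (2*2 + 3.0)*x = -7 + 3.0*(1.5445 + 1.6478)
x^{k+1} = 0.3681
Step 2: z-update.
Minimize 2*z^2 + 12*z + (3.0/2)*(0.3681 - z - 1.6478)^2
FOC: (2*2 + 3.0)*z = -12 + 3.0*(0.3681 - 1.6478)
z^{k+1} = -2.2627
Step 3: u-update.
u^{k+1} = -1.6478 + 0.3681 + 2.2627 = 0.983
Step 4: Primal residual = |0.3681 + 2.2627| = 2.6308


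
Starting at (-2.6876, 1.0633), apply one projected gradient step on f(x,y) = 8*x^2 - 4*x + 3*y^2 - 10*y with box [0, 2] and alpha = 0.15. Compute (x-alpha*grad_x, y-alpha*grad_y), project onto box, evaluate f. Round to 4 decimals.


Step 1: Compute gradient at (-2.6876, 1.0633).
grad_x = 2*8*-2.6876 - 4 = -47.0016
grad_y = 2*3*1.0633 - 10 = -3.6202
Step 2: Gradient step.
x_raw = -2.6876 - 0.15*-47.0016 = 4.3626
y_raw = 1.0633 - 0.15*-3.6202 = 1.6063
Step 3: Project onto [0, 2].
x_proj = clip(4.3626) = 2.0
y_proj = clip(1.6063) = 1.6063
Step 4: Evaluate f.
f(2.0, 1.6063) = 15.6776


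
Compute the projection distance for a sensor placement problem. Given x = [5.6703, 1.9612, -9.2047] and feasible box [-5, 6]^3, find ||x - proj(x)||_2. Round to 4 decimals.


Project each component onto [-5, 6].
clip(5.6703) = 5.6703, clip(1.9612) = 1.9612, clip(-9.2047) = -5.0
Projection = [5.6703, 1.9612, -5.0]
Squared diffs: [0.0, 0.0, 17.6795]
Distance = sqrt(17.6795) = 4.2047


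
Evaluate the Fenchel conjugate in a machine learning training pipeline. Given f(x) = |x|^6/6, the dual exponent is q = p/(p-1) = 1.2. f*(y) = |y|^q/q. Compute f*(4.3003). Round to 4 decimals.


The conjugate exponent q satisfies 1/p + 1/q = 1.
p = 6, so q = 6/(6 - 1) = 1.2
|y|^q = 4.3003^1.2 = 5.757
f*(4.3003) = 5.757 / 1.2 = 4.7975


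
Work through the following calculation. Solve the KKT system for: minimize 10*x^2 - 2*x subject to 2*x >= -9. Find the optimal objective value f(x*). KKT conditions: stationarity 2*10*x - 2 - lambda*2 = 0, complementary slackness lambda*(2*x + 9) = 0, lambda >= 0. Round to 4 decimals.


Step 1: Try lambda = 0 (constraint inactive).
Stationarity: 2*10*x - 2 = 0
x* = 2/(2*10) = 0.1
Check constraint: 2*0.1 = 0.2 >= -9 -- satisfied.
Step 2: Compute optimal value.
f(x*) = 10*0.1^2 - 2*0.1 = -0.1


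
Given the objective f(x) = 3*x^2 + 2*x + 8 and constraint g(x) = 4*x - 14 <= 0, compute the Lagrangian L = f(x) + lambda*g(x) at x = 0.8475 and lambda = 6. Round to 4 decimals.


Step 1: Evaluate f(x).
f(0.8475) = 3*0.8475^2 + 2*0.8475 + 8 = 11.8498
Step 2: Evaluate g(x).
g(0.8475) = 4*0.8475 - 14 = -10.61
Step 3: Compute Lagrangian.
L = 11.8498 + 6*-10.61 = -51.8102


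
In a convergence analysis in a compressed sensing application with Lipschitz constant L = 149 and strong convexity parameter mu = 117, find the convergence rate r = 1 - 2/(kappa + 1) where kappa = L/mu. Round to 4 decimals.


Step 1: Compute the condition number.
kappa = L/mu = 149/117 = 1.2735
Step 2: Compute the convergence rate.
r = 1 - 2/(kappa + 1) = 1 - 2*mu/(L + mu) = (L - mu)/(L + mu) = 32/266 = 0.1203


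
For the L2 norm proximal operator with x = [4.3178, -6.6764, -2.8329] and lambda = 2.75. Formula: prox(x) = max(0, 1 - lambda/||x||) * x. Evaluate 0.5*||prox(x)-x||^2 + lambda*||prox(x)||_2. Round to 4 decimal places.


Step 1: Compute ||x||.
||x|| = 8.4406
Step 2: Compute scaling factor.
scale = max(0, 1 - 2.75/8.4406) = 0.6742
Step 3: prox(x) = [2.911, -4.5012, -1.9099]
||prox(x)|| = 5.6906
Step 4: Proximal objective.
0.5*||prox-x||^2 = 3.7813
lambda*||prox|| = 15.6492
Total = 19.4303


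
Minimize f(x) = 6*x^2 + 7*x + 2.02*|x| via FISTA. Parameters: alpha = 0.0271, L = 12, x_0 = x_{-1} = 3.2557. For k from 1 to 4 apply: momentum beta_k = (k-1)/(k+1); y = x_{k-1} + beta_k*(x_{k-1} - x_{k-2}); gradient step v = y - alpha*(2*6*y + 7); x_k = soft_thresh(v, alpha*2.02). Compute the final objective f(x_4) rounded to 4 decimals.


FISTA on f(x) = 6*x^2 + 7*x + 2.02*|x|
L = 12, alpha = 0.0271
Iteration 1: beta = 0.0, y = 3.2557 + 0.0*(3.2557 - 3.2557) = 3.2557
  grad(y) = 46.0684, v = y - alpha*grad = 2.0072
  prox(v) = soft_thresh(2.0072, 0.0547) = 1.9525
Iteration 2: beta = 0.3333, y = 1.9525 + 0.3333*(1.9525 - 3.2557) = 1.5181
  grad(y) = 25.2173, v = y - alpha*grad = 0.8347
  prox(v) = soft_thresh(0.8347, 0.0547) = 0.78
Iteration 3: beta = 0.5, y = 0.78 + 0.5*(0.78 - 1.9525) = 0.1937
  grad(y) = 9.3245, v = y - alpha*grad = -0.059
  prox(v) = soft_thresh(-0.059, 0.0547) = -0.0042
Iteration 4: beta = 0.6, y = -0.0042 + 0.6*(-0.0042 - 0.78) = -0.4748
  grad(y) = 1.3027, v = y - alpha*grad = -0.5101
  prox(v) = soft_thresh(-0.5101, 0.0547) = -0.4553
f(x_4) = 6*(-0.4553)^2 + 7*(-0.4553) + 2.02*|-0.4553| = -1.0236


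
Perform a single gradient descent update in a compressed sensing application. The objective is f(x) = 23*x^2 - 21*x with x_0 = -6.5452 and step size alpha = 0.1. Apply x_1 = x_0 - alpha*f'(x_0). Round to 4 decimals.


We compute the gradient at x_0 and apply the update.
f'(x) = 46*x - 21
f'(-6.5452) = 46*-6.5452 - 21 = -322.0792
x_1 = -6.5452 - 0.1*-322.0792 = 25.6627


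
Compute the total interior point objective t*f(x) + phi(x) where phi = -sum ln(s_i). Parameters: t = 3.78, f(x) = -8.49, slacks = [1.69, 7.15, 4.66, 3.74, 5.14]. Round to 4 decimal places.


Step 1: Compute log-barrier.
ln values: [0.5247, 1.9671, 1.539, 1.3191, 1.6371]
phi = -(0.5247 + 1.9671 + 1.539 + 1.3191 + 1.6371) = -6.987
Step 2: Compute augmented objective.
t*f(x) = 3.78*-8.49 = -32.0922
Total = -32.0922 - 6.987 = -39.0792


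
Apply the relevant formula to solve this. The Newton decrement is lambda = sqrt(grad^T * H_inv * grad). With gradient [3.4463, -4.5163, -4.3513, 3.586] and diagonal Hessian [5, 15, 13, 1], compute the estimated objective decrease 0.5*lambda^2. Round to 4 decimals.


Step 1: H is diagonal, so H^(-1) * g = [0.6893, -0.3011, -0.3347, 3.586].
Step 2: g^T H^(-1) g = sum_i g_i^2 / H_ii
  = (3.4463)^2/5 + (-4.5163)^2/15 + (-4.3513)^2/13 + (3.586)^2/1
  = 2.3754 + 1.3598 + 1.4564 + 12.8594 = 18.051
Step 3: Objective decrease = 0.5 * g^T H^(-1) g = 9.0255


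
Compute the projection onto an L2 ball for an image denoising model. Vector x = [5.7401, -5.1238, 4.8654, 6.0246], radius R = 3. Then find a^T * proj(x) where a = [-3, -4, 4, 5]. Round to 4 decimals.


Step 1: Compute ||x|| (intermediates to 6 decimals).
||x|| = sqrt(5.7401^2 + (-5.1238)^2 + 4.8654^2 + 6.0246^2) = 10.916501
Step 2: Project.
Since ||x|| > R, scale = R/||x|| = 3/10.916501 = 0.274813, proj(x) = scale * x
proj(x) = [1.577454, -1.408087, 1.337075, 1.655638]
Step 3: Dot product.
a^T * proj(x) = -3*1.577454 - 4*(-1.408087) + 4*1.337075 + 5*1.655638 = 14.5265


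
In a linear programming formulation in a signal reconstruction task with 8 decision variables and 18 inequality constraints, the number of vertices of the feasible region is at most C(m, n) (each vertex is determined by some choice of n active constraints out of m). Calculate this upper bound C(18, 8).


Each vertex corresponds to some choice of n active constraints out of m, so the number of vertices is at most C(m, n) = m! / (n!(m-n)!).
m = 18, n = 8
Numerator: 18 * 17 * 16 * 15 * 14 * 13 * 12 * 11
Denominator: 8! = 40320
C(18, 8) = 43758


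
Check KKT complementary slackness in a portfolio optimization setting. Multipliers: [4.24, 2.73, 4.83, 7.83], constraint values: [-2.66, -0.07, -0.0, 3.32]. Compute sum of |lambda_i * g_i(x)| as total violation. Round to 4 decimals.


KKT complementary slackness check:
lambda_1 * g_1 = 4.24 * -2.66 = -11.2784
lambda_2 * g_2 = 2.73 * -0.07 = -0.1911
lambda_3 * g_3 = 4.83 * -0.0 = -0.0
lambda_4 * g_4 = 7.83 * 3.32 = 25.9956
Total violation = 11.2784 + 0.1911 + 0.0 + 25.9956 = 37.4651
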